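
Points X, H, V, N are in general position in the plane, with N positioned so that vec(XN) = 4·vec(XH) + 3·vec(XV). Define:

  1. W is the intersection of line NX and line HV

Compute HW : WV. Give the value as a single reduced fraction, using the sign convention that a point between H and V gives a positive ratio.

HW:WV = 3/4

Assign X = (0, 0), H = (1, 0), V = (0, 1), N = (4, 3) — the answer is frame-independent, so this choice is without loss of generality.
1. W is the intersection of line NX and line HV ⇒ W = (4/7, 3/7)
W = H + t·(V−H) with t = 3/7, so HW:WV = t:(1−t) = 3/7:4/7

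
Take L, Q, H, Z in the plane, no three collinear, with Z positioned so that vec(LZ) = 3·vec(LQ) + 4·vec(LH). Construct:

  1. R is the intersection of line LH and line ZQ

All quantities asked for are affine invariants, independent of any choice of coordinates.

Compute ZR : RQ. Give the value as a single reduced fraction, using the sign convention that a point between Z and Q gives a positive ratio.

ZR:RQ = -3

Choose coordinates L = (0, 0), Q = (1, 0), H = (0, 1), Z = (3, 4).
1. R is the intersection of line LH and line ZQ ⇒ R = (0, -2)
R = Z + t·(Q−Z) with t = 3/2, so ZR:RQ = t:(1−t) = 3/2:-1/2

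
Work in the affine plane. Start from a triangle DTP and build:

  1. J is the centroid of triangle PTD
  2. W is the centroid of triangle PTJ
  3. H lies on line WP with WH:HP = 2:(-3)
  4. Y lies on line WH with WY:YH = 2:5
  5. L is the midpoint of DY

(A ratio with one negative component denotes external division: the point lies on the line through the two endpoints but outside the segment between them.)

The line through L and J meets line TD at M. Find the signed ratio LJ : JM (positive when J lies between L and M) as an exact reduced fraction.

Choose coordinates D = (0, 0), T = (1, 0), P = (0, 1).
1. J is the centroid of triangle PTD ⇒ J = (1/3, 1/3)
2. W is the centroid of triangle PTJ ⇒ W = (4/9, 4/9)
3. H lies on line WP with WH:HP = 2:(-3) ⇒ H = (4/3, -2/3)
4. Y lies on line WH with WY:YH = 2:5 ⇒ Y = (44/63, 8/63)
5. L is the midpoint of DY ⇒ L = (22/63, 4/63)
line LJ meets TD at M = (6/17, 0)
J = L + t·(M−L) with t = -17/4, so LJ:JM = -17/4:21/4

LJ:JM = -17/21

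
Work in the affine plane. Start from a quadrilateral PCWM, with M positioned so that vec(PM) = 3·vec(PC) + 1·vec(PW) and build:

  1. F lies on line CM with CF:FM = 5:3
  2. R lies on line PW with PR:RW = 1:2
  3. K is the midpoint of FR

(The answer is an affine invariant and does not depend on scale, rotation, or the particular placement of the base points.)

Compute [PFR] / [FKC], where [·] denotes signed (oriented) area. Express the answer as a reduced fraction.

[PFR]:[FKC] = 36/25

Choose coordinates P = (0, 0), C = (1, 0), W = (0, 1), M = (3, 1).
1. F lies on line CM with CF:FM = 5:3 ⇒ F = (9/4, 5/8)
2. R lies on line PW with PR:RW = 1:2 ⇒ R = (0, 1/3)
3. K is the midpoint of FR ⇒ K = (9/8, 23/48)
2·[PFR] = 3/4, 2·[FKC] = 25/48
[PFR]:[FKC] = 3/4:25/48 = 36/25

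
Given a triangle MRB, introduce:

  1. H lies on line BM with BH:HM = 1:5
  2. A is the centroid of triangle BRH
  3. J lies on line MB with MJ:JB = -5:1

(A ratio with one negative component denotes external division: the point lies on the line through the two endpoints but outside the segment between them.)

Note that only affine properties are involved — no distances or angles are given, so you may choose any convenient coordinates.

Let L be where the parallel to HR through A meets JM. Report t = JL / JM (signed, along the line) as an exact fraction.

Work in coordinates with M = (0, 0), R = (1, 0), B = (0, 1).
1. H lies on line BM with BH:HM = 1:5 ⇒ H = (0, 5/6)
2. A is the centroid of triangle BRH ⇒ A = (1/3, 11/18)
3. J lies on line MB with MJ:JB = -5:1 ⇒ J = (0, 5/4)
through A parallel to HR: direction (1, -5/6); meets JM at L = (0, 8/9)
L = J + t·(M−J) with t = 13/45

t = 13/45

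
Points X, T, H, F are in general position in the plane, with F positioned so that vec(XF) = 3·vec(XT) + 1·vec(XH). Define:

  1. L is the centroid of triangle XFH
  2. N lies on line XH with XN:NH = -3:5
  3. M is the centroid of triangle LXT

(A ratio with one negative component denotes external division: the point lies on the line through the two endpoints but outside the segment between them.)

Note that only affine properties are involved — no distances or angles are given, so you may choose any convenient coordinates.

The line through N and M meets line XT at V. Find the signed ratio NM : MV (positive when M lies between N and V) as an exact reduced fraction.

Assign X = (0, 0), T = (1, 0), H = (0, 1), F = (3, 1) — the answer is frame-independent, so this choice is without loss of generality.
1. L is the centroid of triangle XFH ⇒ L = (1, 2/3)
2. N lies on line XH with XN:NH = -3:5 ⇒ N = (0, -3/2)
3. M is the centroid of triangle LXT ⇒ M = (2/3, 2/9)
line NM meets XT at V = (18/31, 0)
M = N + t·(V−N) with t = 31/27, so NM:MV = 31/27:-4/27

NM:MV = -31/4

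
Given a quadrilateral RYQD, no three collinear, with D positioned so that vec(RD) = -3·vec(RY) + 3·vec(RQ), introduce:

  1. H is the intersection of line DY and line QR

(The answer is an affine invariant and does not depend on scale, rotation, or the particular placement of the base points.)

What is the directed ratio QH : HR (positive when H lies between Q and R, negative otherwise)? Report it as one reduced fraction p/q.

Assign R = (0, 0), Y = (1, 0), Q = (0, 1), D = (-3, 3) — the answer is frame-independent, so this choice is without loss of generality.
1. H is the intersection of line DY and line QR ⇒ H = (0, 3/4)
H = Q + t·(R−Q) with t = 1/4, so QH:HR = t:(1−t) = 1/4:3/4

QH:HR = 1/3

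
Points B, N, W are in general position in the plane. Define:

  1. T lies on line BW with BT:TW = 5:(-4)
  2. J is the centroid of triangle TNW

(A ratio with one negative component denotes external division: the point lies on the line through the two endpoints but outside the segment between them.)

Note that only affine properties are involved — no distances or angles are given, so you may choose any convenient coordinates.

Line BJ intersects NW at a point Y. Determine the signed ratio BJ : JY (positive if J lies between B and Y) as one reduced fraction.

BJ:JY = -7/4

Choose coordinates B = (0, 0), N = (1, 0), W = (0, 1).
1. T lies on line BW with BT:TW = 5:(-4) ⇒ T = (0, 5)
2. J is the centroid of triangle TNW ⇒ J = (1/3, 2)
line BJ meets NW at Y = (1/7, 6/7)
J = B + t·(Y−B) with t = 7/3, so BJ:JY = 7/3:-4/3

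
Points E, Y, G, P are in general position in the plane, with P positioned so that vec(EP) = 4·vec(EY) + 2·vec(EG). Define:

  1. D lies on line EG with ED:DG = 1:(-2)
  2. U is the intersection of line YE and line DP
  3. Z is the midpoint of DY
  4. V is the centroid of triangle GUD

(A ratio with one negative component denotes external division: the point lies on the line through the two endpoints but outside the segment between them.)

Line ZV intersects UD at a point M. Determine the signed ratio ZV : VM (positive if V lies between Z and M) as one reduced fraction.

ZV:VM = -13/16

Assign E = (0, 0), Y = (1, 0), G = (0, 1), P = (4, 2) — the answer is frame-independent, so this choice is without loss of generality.
1. D lies on line EG with ED:DG = 1:(-2) ⇒ D = (0, -1)
2. U is the intersection of line YE and line DP ⇒ U = (4/3, 0)
3. Z is the midpoint of DY ⇒ Z = (1/2, -1/2)
4. V is the centroid of triangle GUD ⇒ V = (4/9, 0)
line ZV meets UD at M = (20/39, -8/13)
V = Z + t·(M−Z) with t = -13/3, so ZV:VM = -13/3:16/3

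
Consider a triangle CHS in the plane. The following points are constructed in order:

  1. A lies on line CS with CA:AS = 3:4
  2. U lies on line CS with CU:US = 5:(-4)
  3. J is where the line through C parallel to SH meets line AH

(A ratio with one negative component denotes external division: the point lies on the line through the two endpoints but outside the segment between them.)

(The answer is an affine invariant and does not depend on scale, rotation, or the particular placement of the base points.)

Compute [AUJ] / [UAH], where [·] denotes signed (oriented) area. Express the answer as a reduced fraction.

Choose coordinates C = (0, 0), H = (1, 0), S = (0, 1).
1. A lies on line CS with CA:AS = 3:4 ⇒ A = (0, 3/7)
2. U lies on line CS with CU:US = 5:(-4) ⇒ U = (0, 5)
3. J is where the line through C parallel to SH meets line AH ⇒ J = (-3/4, 3/4)
2·[AUJ] = 24/7, 2·[UAH] = 32/7
[AUJ]:[UAH] = 24/7:32/7 = 3/4

[AUJ]:[UAH] = 3/4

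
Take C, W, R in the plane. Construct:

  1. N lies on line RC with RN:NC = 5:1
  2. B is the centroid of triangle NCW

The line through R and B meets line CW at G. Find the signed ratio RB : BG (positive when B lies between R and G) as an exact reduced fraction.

Assign C = (0, 0), W = (1, 0), R = (0, 1) — the answer is frame-independent, so this choice is without loss of generality.
1. N lies on line RC with RN:NC = 5:1 ⇒ N = (0, 1/6)
2. B is the centroid of triangle NCW ⇒ B = (1/3, 1/18)
line RB meets CW at G = (6/17, 0)
B = R + t·(G−R) with t = 17/18, so RB:BG = 17/18:1/18

RB:BG = 17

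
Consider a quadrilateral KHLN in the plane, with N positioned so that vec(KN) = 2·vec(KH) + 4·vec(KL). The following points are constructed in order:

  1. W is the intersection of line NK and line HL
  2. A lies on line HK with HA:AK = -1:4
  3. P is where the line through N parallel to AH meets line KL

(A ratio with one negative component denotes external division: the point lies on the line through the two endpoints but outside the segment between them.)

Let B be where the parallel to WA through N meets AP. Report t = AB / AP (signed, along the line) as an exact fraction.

t = 10/7

Set K = (0, 0), H = (1, 0), L = (0, 1), N = (2, 4); any affine frame gives the same invariant.
1. W is the intersection of line NK and line HL ⇒ W = (1/3, 2/3)
2. A lies on line HK with HA:AK = -1:4 ⇒ A = (4/3, 0)
3. P is where the line through N parallel to AH meets line KL ⇒ P = (0, 4)
through N parallel to WA: direction (1, -2/3); meets AP at B = (-4/7, 40/7)
B = A + t·(P−A) with t = 10/7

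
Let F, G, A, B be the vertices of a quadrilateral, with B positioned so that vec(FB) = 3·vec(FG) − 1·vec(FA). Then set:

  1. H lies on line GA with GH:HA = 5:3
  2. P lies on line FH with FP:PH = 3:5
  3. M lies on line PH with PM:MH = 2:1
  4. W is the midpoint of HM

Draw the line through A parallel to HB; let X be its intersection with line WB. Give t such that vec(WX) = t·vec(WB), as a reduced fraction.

Choose coordinates F = (0, 0), G = (1, 0), A = (0, 1), B = (3, -1).
1. H lies on line GA with GH:HA = 5:3 ⇒ H = (3/8, 5/8)
2. P lies on line FH with FP:PH = 3:5 ⇒ P = (9/64, 15/64)
3. M lies on line PH with PM:MH = 2:1 ⇒ M = (19/64, 95/192)
4. W is the midpoint of HM ⇒ W = (43/128, 215/384)
through A parallel to HB: direction (21/8, -13/8); meets WB at X = (581/80, -839/240)
X = W + t·(B−W) with t = 13/5

t = 13/5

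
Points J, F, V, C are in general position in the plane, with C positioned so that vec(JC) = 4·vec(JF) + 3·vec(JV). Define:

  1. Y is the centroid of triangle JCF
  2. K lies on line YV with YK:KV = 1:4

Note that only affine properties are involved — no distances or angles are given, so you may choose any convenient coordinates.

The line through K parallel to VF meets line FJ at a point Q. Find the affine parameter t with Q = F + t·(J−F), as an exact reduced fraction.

Assign J = (0, 0), F = (1, 0), V = (0, 1), C = (4, 3) — the answer is frame-independent, so this choice is without loss of generality.
1. Y is the centroid of triangle JCF ⇒ Y = (5/3, 1)
2. K lies on line YV with YK:KV = 1:4 ⇒ K = (4/3, 1)
through K parallel to VF: direction (1, -1); meets FJ at Q = (7/3, 0)
Q = F + t·(J−F) with t = -4/3

t = -4/3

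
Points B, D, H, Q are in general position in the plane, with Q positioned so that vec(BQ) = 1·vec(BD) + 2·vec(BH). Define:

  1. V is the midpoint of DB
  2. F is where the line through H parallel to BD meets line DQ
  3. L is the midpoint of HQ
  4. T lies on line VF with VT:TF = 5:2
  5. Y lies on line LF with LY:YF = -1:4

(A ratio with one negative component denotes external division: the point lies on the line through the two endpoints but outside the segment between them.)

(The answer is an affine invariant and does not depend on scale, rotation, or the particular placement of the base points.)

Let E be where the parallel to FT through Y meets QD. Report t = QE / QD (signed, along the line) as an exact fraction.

t = -1/2

Work in coordinates with B = (0, 0), D = (1, 0), H = (0, 1), Q = (1, 2).
1. V is the midpoint of DB ⇒ V = (1/2, 0)
2. F is where the line through H parallel to BD meets line DQ ⇒ F = (1, 1)
3. L is the midpoint of HQ ⇒ L = (1/2, 3/2)
4. T lies on line VF with VT:TF = 5:2 ⇒ T = (6/7, 5/7)
5. Y lies on line LF with LY:YF = -1:4 ⇒ Y = (1/3, 5/3)
through Y parallel to FT: direction (-1/7, -2/7); meets QD at E = (1, 3)
E = Q + t·(D−Q) with t = -1/2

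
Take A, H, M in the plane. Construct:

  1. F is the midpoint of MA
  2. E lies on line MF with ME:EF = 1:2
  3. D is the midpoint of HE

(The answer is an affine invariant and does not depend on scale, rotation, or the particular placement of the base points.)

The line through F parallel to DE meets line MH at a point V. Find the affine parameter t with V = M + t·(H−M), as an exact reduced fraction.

t = 3

Work in coordinates with A = (0, 0), H = (1, 0), M = (0, 1).
1. F is the midpoint of MA ⇒ F = (0, 1/2)
2. E lies on line MF with ME:EF = 1:2 ⇒ E = (0, 5/6)
3. D is the midpoint of HE ⇒ D = (1/2, 5/12)
through F parallel to DE: direction (-1/2, 5/12); meets MH at V = (3, -2)
V = M + t·(H−M) with t = 3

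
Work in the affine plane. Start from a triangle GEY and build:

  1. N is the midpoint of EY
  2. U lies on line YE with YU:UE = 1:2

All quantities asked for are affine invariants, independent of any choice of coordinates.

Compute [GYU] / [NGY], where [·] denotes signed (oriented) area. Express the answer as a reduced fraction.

Choose coordinates G = (0, 0), E = (1, 0), Y = (0, 1).
1. N is the midpoint of EY ⇒ N = (1/2, 1/2)
2. U lies on line YE with YU:UE = 1:2 ⇒ U = (1/3, 2/3)
2·[GYU] = -1/3, 2·[NGY] = -1/2
[GYU]:[NGY] = -1/3:-1/2 = 2/3

[GYU]:[NGY] = 2/3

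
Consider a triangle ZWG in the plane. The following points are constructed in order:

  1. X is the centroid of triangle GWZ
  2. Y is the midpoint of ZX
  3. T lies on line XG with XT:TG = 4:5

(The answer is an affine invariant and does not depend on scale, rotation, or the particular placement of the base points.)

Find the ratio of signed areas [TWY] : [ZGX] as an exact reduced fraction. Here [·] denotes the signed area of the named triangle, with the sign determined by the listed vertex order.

Choose coordinates Z = (0, 0), W = (1, 0), G = (0, 1).
1. X is the centroid of triangle GWZ ⇒ X = (1/3, 1/3)
2. Y is the midpoint of ZX ⇒ Y = (1/6, 1/6)
3. T lies on line XG with XT:TG = 4:5 ⇒ T = (5/27, 17/27)
2·[TWY] = -7/18, 2·[ZGX] = -1/3
[TWY]:[ZGX] = -7/18:-1/3 = 7/6

[TWY]:[ZGX] = 7/6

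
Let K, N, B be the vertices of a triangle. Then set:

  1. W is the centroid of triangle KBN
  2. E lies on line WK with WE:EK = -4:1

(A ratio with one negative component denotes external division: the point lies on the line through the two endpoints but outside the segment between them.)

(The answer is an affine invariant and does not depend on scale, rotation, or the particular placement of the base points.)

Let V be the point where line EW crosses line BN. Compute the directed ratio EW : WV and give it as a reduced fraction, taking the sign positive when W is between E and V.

Assign K = (0, 0), N = (1, 0), B = (0, 1) — the answer is frame-independent, so this choice is without loss of generality.
1. W is the centroid of triangle KBN ⇒ W = (1/3, 1/3)
2. E lies on line WK with WE:EK = -4:1 ⇒ E = (-1/9, -1/9)
line EW meets BN at V = (1/2, 1/2)
W = E + t·(V−E) with t = 8/11, so EW:WV = 8/11:3/11

EW:WV = 8/3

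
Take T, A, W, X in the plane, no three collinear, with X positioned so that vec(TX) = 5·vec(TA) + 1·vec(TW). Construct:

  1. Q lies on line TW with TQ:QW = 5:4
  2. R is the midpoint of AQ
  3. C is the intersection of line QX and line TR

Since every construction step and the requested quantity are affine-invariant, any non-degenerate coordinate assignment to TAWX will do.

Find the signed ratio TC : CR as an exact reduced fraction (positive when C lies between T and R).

TC:CR = -50/29

Assign T = (0, 0), A = (1, 0), W = (0, 1), X = (5, 1) — the answer is frame-independent, so this choice is without loss of generality.
1. Q lies on line TW with TQ:QW = 5:4 ⇒ Q = (0, 5/9)
2. R is the midpoint of AQ ⇒ R = (1/2, 5/18)
3. C is the intersection of line QX and line TR ⇒ C = (25/21, 125/189)
C = T + t·(R−T) with t = 50/21, so TC:CR = t:(1−t) = 50/21:-29/21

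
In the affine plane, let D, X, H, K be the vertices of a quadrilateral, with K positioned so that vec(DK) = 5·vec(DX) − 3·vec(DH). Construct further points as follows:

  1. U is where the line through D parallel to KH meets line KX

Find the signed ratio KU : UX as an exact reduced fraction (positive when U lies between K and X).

KU:UX = -5/4

Choose coordinates D = (0, 0), X = (1, 0), H = (0, 1), K = (5, -3).
1. U is where the line through D parallel to KH meets line KX ⇒ U = (-15, 12)
U = K + t·(X−K) with t = 5, so KU:UX = t:(1−t) = 5:-4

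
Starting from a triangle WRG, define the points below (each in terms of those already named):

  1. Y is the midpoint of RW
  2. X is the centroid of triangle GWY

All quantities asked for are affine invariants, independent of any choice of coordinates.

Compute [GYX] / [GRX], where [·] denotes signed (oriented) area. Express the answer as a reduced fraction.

[GYX]:[GRX] = 1/3

Set W = (0, 0), R = (1, 0), G = (0, 1); any affine frame gives the same invariant.
1. Y is the midpoint of RW ⇒ Y = (1/2, 0)
2. X is the centroid of triangle GWY ⇒ X = (1/6, 1/3)
2·[GYX] = -1/6, 2·[GRX] = -1/2
[GYX]:[GRX] = -1/6:-1/2 = 1/3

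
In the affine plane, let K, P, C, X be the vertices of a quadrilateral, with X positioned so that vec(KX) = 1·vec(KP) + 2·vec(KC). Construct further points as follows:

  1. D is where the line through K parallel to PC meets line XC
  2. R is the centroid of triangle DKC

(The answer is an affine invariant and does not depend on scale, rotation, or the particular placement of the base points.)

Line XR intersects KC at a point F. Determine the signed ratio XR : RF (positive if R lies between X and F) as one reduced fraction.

XR:RF = -7

Assign K = (0, 0), P = (1, 0), C = (0, 1), X = (1, 2) — the answer is frame-independent, so this choice is without loss of generality.
1. D is where the line through K parallel to PC meets line XC ⇒ D = (-1/2, 1/2)
2. R is the centroid of triangle DKC ⇒ R = (-1/6, 1/2)
line XR meets KC at F = (0, 5/7)
R = X + t·(F−X) with t = 7/6, so XR:RF = 7/6:-1/6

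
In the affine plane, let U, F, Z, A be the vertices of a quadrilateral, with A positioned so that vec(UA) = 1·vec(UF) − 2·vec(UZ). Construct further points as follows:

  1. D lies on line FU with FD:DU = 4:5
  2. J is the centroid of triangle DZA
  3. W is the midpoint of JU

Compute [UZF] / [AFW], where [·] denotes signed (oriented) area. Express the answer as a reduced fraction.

Choose coordinates U = (0, 0), F = (1, 0), Z = (0, 1), A = (1, -2).
1. D lies on line FU with FD:DU = 4:5 ⇒ D = (5/9, 0)
2. J is the centroid of triangle DZA ⇒ J = (14/27, -1/3)
3. W is the midpoint of JU ⇒ W = (7/27, -1/6)
2·[UZF] = -1, 2·[AFW] = 40/27
[UZF]:[AFW] = -1:40/27 = -27/40

[UZF]:[AFW] = -27/40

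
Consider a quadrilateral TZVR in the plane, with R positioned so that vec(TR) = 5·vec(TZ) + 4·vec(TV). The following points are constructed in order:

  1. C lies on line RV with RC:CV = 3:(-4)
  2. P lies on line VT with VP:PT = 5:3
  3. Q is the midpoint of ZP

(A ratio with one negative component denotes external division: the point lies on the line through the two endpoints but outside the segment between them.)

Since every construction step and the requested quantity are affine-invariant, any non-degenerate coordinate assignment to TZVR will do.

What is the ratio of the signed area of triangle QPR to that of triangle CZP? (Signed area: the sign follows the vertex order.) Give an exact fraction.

[QPR]:[CZP] = 22/161

Work in coordinates with T = (0, 0), Z = (1, 0), V = (0, 1), R = (5, 4).
1. C lies on line RV with RC:CV = 3:(-4) ⇒ C = (20, 13)
2. P lies on line VT with VP:PT = 5:3 ⇒ P = (0, 3/8)
3. Q is the midpoint of ZP ⇒ Q = (1/2, 3/16)
2·[QPR] = -11/4, 2·[CZP] = -161/8
[QPR]:[CZP] = -11/4:-161/8 = 22/161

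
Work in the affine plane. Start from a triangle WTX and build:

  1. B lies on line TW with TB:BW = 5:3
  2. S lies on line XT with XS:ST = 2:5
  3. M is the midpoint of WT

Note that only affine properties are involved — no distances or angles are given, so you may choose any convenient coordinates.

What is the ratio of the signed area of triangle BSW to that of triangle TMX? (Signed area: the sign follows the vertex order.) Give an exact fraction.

Set W = (0, 0), T = (1, 0), X = (0, 1); any affine frame gives the same invariant.
1. B lies on line TW with TB:BW = 5:3 ⇒ B = (3/8, 0)
2. S lies on line XT with XS:ST = 2:5 ⇒ S = (2/7, 5/7)
3. M is the midpoint of WT ⇒ M = (1/2, 0)
2·[BSW] = 15/56, 2·[TMX] = -1/2
[BSW]:[TMX] = 15/56:-1/2 = -15/28

[BSW]:[TMX] = -15/28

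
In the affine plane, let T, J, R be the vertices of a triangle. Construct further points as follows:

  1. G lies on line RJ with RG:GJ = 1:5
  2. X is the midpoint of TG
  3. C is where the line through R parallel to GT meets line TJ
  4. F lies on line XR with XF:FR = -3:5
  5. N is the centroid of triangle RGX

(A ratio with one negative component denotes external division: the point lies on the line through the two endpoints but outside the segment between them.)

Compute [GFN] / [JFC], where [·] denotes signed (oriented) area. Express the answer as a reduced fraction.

[GFN]:[JFC] = 20/99

Set T = (0, 0), J = (1, 0), R = (0, 1); any affine frame gives the same invariant.
1. G lies on line RJ with RG:GJ = 1:5 ⇒ G = (1/6, 5/6)
2. X is the midpoint of TG ⇒ X = (1/12, 5/12)
3. C is where the line through R parallel to GT meets line TJ ⇒ C = (-1/5, 0)
4. F lies on line XR with XF:FR = -3:5 ⇒ F = (5/24, -11/24)
5. N is the centroid of triangle RGX ⇒ N = (1/12, 3/4)
2·[GFN] = -1/9, 2·[JFC] = -11/20
[GFN]:[JFC] = -1/9:-11/20 = 20/99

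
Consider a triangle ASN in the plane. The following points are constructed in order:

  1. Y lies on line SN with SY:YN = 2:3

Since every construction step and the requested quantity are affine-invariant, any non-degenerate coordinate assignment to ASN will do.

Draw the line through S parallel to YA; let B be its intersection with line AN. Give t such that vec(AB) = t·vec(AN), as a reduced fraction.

Work in coordinates with A = (0, 0), S = (1, 0), N = (0, 1).
1. Y lies on line SN with SY:YN = 2:3 ⇒ Y = (3/5, 2/5)
through S parallel to YA: direction (-3/5, -2/5); meets AN at B = (0, -2/3)
B = A + t·(N−A) with t = -2/3

t = -2/3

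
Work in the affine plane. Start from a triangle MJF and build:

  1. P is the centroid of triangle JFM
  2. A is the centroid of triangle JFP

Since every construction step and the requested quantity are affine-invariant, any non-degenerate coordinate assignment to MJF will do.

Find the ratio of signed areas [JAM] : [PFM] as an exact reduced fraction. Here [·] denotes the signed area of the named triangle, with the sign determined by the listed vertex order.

[JAM]:[PFM] = 4/3

Set M = (0, 0), J = (1, 0), F = (0, 1); any affine frame gives the same invariant.
1. P is the centroid of triangle JFM ⇒ P = (1/3, 1/3)
2. A is the centroid of triangle JFP ⇒ A = (4/9, 4/9)
2·[JAM] = 4/9, 2·[PFM] = 1/3
[JAM]:[PFM] = 4/9:1/3 = 4/3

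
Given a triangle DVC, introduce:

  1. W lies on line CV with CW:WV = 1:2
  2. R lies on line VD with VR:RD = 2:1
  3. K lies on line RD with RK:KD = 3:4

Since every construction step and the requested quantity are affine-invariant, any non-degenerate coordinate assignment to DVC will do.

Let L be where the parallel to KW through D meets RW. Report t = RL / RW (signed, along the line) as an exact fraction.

t = 7/3

Work in coordinates with D = (0, 0), V = (1, 0), C = (0, 1).
1. W lies on line CV with CW:WV = 1:2 ⇒ W = (1/3, 2/3)
2. R lies on line VD with VR:RD = 2:1 ⇒ R = (1/3, 0)
3. K lies on line RD with RK:KD = 3:4 ⇒ K = (4/21, 0)
through D parallel to KW: direction (1/7, 2/3); meets RW at L = (1/3, 14/9)
L = R + t·(W−R) with t = 7/3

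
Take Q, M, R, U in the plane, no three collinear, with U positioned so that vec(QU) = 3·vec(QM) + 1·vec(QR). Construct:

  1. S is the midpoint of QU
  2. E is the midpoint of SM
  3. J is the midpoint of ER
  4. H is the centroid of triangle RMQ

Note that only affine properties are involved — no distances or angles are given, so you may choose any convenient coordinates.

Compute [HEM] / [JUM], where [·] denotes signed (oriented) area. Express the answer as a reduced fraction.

Assign Q = (0, 0), M = (1, 0), R = (0, 1), U = (3, 1) — the answer is frame-independent, so this choice is without loss of generality.
1. S is the midpoint of QU ⇒ S = (3/2, 1/2)
2. E is the midpoint of SM ⇒ E = (5/4, 1/4)
3. J is the midpoint of ER ⇒ J = (5/8, 5/8)
4. H is the centroid of triangle RMQ ⇒ H = (1/3, 1/3)
2·[HEM] = -1/4, 2·[JUM] = -13/8
[HEM]:[JUM] = -1/4:-13/8 = 2/13

[HEM]:[JUM] = 2/13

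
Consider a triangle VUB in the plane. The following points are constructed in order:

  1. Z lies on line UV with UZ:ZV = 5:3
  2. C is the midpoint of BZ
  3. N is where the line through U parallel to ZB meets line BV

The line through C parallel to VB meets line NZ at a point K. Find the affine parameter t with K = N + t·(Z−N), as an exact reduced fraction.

t = 1/2

Assign V = (0, 0), U = (1, 0), B = (0, 1) — the answer is frame-independent, so this choice is without loss of generality.
1. Z lies on line UV with UZ:ZV = 5:3 ⇒ Z = (3/8, 0)
2. C is the midpoint of BZ ⇒ C = (3/16, 1/2)
3. N is where the line through U parallel to ZB meets line BV ⇒ N = (0, 8/3)
through C parallel to VB: direction (0, 1); meets NZ at K = (3/16, 4/3)
K = N + t·(Z−N) with t = 1/2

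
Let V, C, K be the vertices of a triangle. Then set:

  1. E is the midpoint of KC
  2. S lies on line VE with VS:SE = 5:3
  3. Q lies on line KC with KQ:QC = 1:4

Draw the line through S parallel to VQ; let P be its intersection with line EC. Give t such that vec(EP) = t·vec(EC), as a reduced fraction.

t = -9/40

Set V = (0, 0), C = (1, 0), K = (0, 1); any affine frame gives the same invariant.
1. E is the midpoint of KC ⇒ E = (1/2, 1/2)
2. S lies on line VE with VS:SE = 5:3 ⇒ S = (5/16, 5/16)
3. Q lies on line KC with KQ:QC = 1:4 ⇒ Q = (1/5, 4/5)
through S parallel to VQ: direction (1/5, 4/5); meets EC at P = (31/80, 49/80)
P = E + t·(C−E) with t = -9/40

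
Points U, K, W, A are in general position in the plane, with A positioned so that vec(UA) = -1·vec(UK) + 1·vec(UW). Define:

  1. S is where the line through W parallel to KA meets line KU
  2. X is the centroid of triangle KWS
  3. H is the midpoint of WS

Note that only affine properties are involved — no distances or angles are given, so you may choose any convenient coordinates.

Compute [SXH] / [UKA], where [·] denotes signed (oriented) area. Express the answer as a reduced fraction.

Assign U = (0, 0), K = (1, 0), W = (0, 1), A = (-1, 1) — the answer is frame-independent, so this choice is without loss of generality.
1. S is where the line through W parallel to KA meets line KU ⇒ S = (2, 0)
2. X is the centroid of triangle KWS ⇒ X = (1, 1/3)
3. H is the midpoint of WS ⇒ H = (1, 1/2)
2·[SXH] = -1/6, 2·[UKA] = 1
[SXH]:[UKA] = -1/6:1 = -1/6

[SXH]:[UKA] = -1/6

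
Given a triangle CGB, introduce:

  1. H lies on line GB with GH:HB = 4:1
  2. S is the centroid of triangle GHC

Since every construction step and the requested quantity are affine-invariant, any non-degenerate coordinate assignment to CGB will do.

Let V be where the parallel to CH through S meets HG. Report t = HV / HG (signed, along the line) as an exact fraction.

t = 1/3

Choose coordinates C = (0, 0), G = (1, 0), B = (0, 1).
1. H lies on line GB with GH:HB = 4:1 ⇒ H = (1/5, 4/5)
2. S is the centroid of triangle GHC ⇒ S = (2/5, 4/15)
through S parallel to CH: direction (1/5, 4/5); meets HG at V = (7/15, 8/15)
V = H + t·(G−H) with t = 1/3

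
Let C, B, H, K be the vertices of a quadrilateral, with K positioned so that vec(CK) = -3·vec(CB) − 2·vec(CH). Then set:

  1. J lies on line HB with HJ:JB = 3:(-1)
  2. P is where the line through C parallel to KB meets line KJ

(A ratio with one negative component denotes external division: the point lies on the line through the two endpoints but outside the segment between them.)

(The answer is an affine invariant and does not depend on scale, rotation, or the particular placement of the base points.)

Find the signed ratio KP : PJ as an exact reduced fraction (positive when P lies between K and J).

KP:PJ = -2/5

Set C = (0, 0), B = (1, 0), H = (0, 1), K = (-3, -2); any affine frame gives the same invariant.
1. J lies on line HB with HJ:JB = 3:(-1) ⇒ J = (3/2, -1/2)
2. P is where the line through C parallel to KB meets line KJ ⇒ P = (-6, -3)
P = K + t·(J−K) with t = -2/3, so KP:PJ = t:(1−t) = -2/3:5/3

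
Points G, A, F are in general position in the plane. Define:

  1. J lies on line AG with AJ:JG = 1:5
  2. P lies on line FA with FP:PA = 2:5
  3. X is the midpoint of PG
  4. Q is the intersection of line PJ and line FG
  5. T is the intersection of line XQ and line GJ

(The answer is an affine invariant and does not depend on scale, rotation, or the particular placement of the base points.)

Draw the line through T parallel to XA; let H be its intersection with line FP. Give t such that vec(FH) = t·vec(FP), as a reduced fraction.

t = 257/47

Assign G = (0, 0), A = (1, 0), F = (0, 1) — the answer is frame-independent, so this choice is without loss of generality.
1. J lies on line AG with AJ:JG = 1:5 ⇒ J = (5/6, 0)
2. P lies on line FA with FP:PA = 2:5 ⇒ P = (2/7, 5/7)
3. X is the midpoint of PG ⇒ X = (1/7, 5/14)
4. Q is the intersection of line PJ and line FG ⇒ Q = (0, 25/23)
5. T is the intersection of line XQ and line GJ ⇒ T = (10/47, 0)
through T parallel to XA: direction (6/7, -5/14); meets FP at H = (514/329, -185/329)
H = F + t·(P−F) with t = 257/47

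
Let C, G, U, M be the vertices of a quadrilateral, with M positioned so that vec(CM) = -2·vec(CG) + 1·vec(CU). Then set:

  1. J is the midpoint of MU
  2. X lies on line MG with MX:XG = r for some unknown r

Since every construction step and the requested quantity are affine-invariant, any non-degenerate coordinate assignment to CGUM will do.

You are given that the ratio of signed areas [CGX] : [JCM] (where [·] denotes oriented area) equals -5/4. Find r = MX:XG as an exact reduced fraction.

r = -1/5

Assign C = (0, 0), G = (1, 0), U = (0, 1), M = (-2, 1) — the answer is frame-independent, so this choice is without loss of generality.
1. J is the midpoint of MU ⇒ J = (-1, 1)
2. With MX:XG = r, write λ = r/(r+1) so X = M + λ·(G−M); X is affine-linear in λ
Every point depending on X is an affine combination of X and λ-independent points, so each such coordinate is linear in λ; the λ² term in each signed area is a multiple of (G−M)×(G−M) = 0, so 2·[CGX] and 2·[JCM] are each linear in λ. Evaluating at λ=0 and λ=1:
  2·[CGX] = −λ + 1,   2·[JCM] = -1
So [CGX]:[JCM] = (−λ + 1) / (-1). Setting this equal to -5/4:
  −λ + 1 = -5/4·(-1)  ⇒  λ = -1/4
Then r = λ/(1−λ) = (-1/4)/(5/4) = -1/5. Check: with r = -1/5, X = (-11/4, 5/4) and [CGX]:[JCM] = -5/4 as required.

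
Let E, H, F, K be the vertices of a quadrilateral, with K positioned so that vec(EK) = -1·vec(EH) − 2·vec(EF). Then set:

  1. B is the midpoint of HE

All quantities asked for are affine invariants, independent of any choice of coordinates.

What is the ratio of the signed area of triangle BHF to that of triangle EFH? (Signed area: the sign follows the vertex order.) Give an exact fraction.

[BHF]:[EFH] = -1/2

Assign E = (0, 0), H = (1, 0), F = (0, 1), K = (-1, -2) — the answer is frame-independent, so this choice is without loss of generality.
1. B is the midpoint of HE ⇒ B = (1/2, 0)
2·[BHF] = 1/2, 2·[EFH] = -1
[BHF]:[EFH] = 1/2:-1 = -1/2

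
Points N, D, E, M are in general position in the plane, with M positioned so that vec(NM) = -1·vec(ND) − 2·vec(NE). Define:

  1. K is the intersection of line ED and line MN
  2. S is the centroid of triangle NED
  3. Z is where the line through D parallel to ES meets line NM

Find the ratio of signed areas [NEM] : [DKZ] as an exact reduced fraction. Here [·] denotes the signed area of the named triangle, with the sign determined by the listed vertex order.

[NEM]:[DKZ] = -3

Work in coordinates with N = (0, 0), D = (1, 0), E = (0, 1), M = (-1, -2).
1. K is the intersection of line ED and line MN ⇒ K = (1/3, 2/3)
2. S is the centroid of triangle NED ⇒ S = (1/3, 1/3)
3. Z is where the line through D parallel to ES meets line NM ⇒ Z = (1/2, 1)
2·[NEM] = 1, 2·[DKZ] = -1/3
[NEM]:[DKZ] = 1:-1/3 = -3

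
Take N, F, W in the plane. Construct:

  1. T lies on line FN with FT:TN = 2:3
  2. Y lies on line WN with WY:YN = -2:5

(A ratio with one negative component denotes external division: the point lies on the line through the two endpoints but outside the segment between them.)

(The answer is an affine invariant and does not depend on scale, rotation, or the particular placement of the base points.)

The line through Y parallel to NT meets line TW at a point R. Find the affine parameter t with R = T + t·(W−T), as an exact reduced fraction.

t = 5/3

Assign N = (0, 0), F = (1, 0), W = (0, 1) — the answer is frame-independent, so this choice is without loss of generality.
1. T lies on line FN with FT:TN = 2:3 ⇒ T = (3/5, 0)
2. Y lies on line WN with WY:YN = -2:5 ⇒ Y = (0, 5/3)
through Y parallel to NT: direction (3/5, 0); meets TW at R = (-2/5, 5/3)
R = T + t·(W−T) with t = 5/3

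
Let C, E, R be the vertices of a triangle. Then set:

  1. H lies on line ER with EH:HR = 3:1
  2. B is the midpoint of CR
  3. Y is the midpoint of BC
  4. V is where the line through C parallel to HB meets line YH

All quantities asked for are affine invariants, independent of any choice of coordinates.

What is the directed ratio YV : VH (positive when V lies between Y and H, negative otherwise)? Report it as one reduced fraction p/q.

Work in coordinates with C = (0, 0), E = (1, 0), R = (0, 1).
1. H lies on line ER with EH:HR = 3:1 ⇒ H = (1/4, 3/4)
2. B is the midpoint of CR ⇒ B = (0, 1/2)
3. Y is the midpoint of BC ⇒ Y = (0, 1/4)
4. V is where the line through C parallel to HB meets line YH ⇒ V = (-1/4, -1/4)
V = Y + t·(H−Y) with t = -1, so YV:VH = t:(1−t) = -1:2

YV:VH = -1/2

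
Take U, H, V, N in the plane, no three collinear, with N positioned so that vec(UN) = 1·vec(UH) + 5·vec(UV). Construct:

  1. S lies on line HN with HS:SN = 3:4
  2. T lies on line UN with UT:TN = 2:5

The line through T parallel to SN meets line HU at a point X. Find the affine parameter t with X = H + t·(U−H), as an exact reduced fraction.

Set U = (0, 0), H = (1, 0), V = (0, 1), N = (1, 5); any affine frame gives the same invariant.
1. S lies on line HN with HS:SN = 3:4 ⇒ S = (1, 15/7)
2. T lies on line UN with UT:TN = 2:5 ⇒ T = (2/7, 10/7)
through T parallel to SN: direction (0, 20/7); meets HU at X = (2/7, 0)
X = H + t·(U−H) with t = 5/7

t = 5/7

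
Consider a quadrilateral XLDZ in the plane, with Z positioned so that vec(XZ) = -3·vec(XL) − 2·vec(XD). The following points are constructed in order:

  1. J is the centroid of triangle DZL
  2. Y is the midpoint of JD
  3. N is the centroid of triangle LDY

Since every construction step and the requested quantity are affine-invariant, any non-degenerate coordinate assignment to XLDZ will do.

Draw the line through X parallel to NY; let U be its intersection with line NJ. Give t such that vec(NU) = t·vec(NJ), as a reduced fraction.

t = 2/3

Set X = (0, 0), L = (1, 0), D = (0, 1), Z = (-3, -2); any affine frame gives the same invariant.
1. J is the centroid of triangle DZL ⇒ J = (-2/3, -1/3)
2. Y is the midpoint of JD ⇒ Y = (-1/3, 1/3)
3. N is the centroid of triangle LDY ⇒ N = (2/9, 4/9)
through X parallel to NY: direction (-5/9, -1/9); meets NJ at U = (-10/27, -2/27)
U = N + t·(J−N) with t = 2/3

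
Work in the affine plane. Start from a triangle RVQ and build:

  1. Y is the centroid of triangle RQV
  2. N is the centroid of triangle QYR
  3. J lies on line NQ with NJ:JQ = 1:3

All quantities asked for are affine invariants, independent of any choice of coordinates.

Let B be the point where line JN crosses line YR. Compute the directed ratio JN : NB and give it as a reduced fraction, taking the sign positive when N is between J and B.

Assign R = (0, 0), V = (1, 0), Q = (0, 1) — the answer is frame-independent, so this choice is without loss of generality.
1. Y is the centroid of triangle RQV ⇒ Y = (1/3, 1/3)
2. N is the centroid of triangle QYR ⇒ N = (1/9, 4/9)
3. J lies on line NQ with NJ:JQ = 1:3 ⇒ J = (1/12, 7/12)
line JN meets YR at B = (1/6, 1/6)
N = J + t·(B−J) with t = 1/3, so JN:NB = 1/3:2/3

JN:NB = 1/2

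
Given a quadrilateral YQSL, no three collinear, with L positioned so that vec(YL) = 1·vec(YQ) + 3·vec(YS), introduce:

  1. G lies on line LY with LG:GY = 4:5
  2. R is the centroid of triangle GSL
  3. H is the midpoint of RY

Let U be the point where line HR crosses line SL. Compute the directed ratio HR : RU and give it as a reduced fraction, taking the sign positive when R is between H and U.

Set Y = (0, 0), Q = (1, 0), S = (0, 1), L = (1, 3); any affine frame gives the same invariant.
1. G lies on line LY with LG:GY = 4:5 ⇒ G = (5/9, 5/3)
2. R is the centroid of triangle GSL ⇒ R = (14/27, 17/9)
3. H is the midpoint of RY ⇒ H = (7/27, 17/18)
line HR meets SL at U = (14/23, 51/23)
R = H + t·(U−H) with t = 23/31, so HR:RU = 23/31:8/31

HR:RU = 23/8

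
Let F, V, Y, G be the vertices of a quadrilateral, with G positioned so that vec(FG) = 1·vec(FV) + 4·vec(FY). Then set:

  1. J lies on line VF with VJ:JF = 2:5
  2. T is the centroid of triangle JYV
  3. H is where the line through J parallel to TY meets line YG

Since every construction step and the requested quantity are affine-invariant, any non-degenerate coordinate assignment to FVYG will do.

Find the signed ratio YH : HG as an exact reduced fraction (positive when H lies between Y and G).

Work in coordinates with F = (0, 0), V = (1, 0), Y = (0, 1), G = (1, 4).
1. J lies on line VF with VJ:JF = 2:5 ⇒ J = (5/7, 0)
2. T is the centroid of triangle JYV ⇒ T = (4/7, 1/3)
3. H is where the line through J parallel to TY meets line YG ⇒ H = (-1/25, 22/25)
H = Y + t·(G−Y) with t = -1/25, so YH:HG = t:(1−t) = -1/25:26/25

YH:HG = -1/26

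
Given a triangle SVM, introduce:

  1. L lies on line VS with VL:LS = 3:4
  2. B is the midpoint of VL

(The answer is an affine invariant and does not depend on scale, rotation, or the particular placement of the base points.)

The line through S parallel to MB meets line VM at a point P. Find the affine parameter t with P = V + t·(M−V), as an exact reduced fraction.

t = 14/3

Choose coordinates S = (0, 0), V = (1, 0), M = (0, 1).
1. L lies on line VS with VL:LS = 3:4 ⇒ L = (4/7, 0)
2. B is the midpoint of VL ⇒ B = (11/14, 0)
through S parallel to MB: direction (11/14, -1); meets VM at P = (-11/3, 14/3)
P = V + t·(M−V) with t = 14/3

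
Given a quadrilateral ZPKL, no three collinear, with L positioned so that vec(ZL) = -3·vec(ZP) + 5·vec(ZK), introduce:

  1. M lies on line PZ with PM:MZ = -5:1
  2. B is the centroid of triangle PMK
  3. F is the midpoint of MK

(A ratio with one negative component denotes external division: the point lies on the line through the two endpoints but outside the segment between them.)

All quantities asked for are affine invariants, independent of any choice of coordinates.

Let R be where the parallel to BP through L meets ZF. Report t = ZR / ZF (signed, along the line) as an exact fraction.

t = 33/4

Work in coordinates with Z = (0, 0), P = (1, 0), K = (0, 1), L = (-3, 5).
1. M lies on line PZ with PM:MZ = -5:1 ⇒ M = (-1/4, 0)
2. B is the centroid of triangle PMK ⇒ B = (1/4, 1/3)
3. F is the midpoint of MK ⇒ F = (-1/8, 1/2)
through L parallel to BP: direction (3/4, -1/3); meets ZF at R = (-33/32, 33/8)
R = Z + t·(F−Z) with t = 33/4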